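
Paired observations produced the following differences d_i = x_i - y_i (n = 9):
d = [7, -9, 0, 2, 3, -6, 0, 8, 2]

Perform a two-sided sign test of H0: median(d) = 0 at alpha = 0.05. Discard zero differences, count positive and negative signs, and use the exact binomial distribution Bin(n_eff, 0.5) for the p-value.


Step 1: Discard zero differences. Original n = 9; n_eff = number of nonzero differences = 7.
Nonzero differences (with sign): +7, -9, +2, +3, -6, +8, +2
Step 2: Count signs: positive = 5, negative = 2.
Step 3: Under H0: P(positive) = 0.5, so the number of positives S ~ Bin(7, 0.5).
Step 4: Two-sided exact p-value = sum of Bin(7,0.5) probabilities at or below the observed probability = 0.453125.
Step 5: alpha = 0.05. fail to reject H0.

n_eff = 7, pos = 5, neg = 2, p = 0.453125, fail to reject H0.


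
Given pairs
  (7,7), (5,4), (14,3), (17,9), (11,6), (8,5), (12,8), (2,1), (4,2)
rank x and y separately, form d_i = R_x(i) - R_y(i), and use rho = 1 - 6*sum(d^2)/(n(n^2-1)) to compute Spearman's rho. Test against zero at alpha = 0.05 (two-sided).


Step 1: Rank x and y separately (midranks; no ties here).
rank(x): 7->4, 5->3, 14->8, 17->9, 11->6, 8->5, 12->7, 2->1, 4->2
rank(y): 7->7, 4->4, 3->3, 9->9, 6->6, 5->5, 8->8, 1->1, 2->2
Step 2: d_i = R_x(i) - R_y(i); compute d_i^2.
  (4-7)^2=9, (3-4)^2=1, (8-3)^2=25, (9-9)^2=0, (6-6)^2=0, (5-5)^2=0, (7-8)^2=1, (1-1)^2=0, (2-2)^2=0
sum(d^2) = 36.
Step 3: rho = 1 - 6*36 / (9*(9^2 - 1)) = 1 - 216/720 = 0.700000.
Step 4: Under H0, t = rho * sqrt((n-2)/(1-rho^2)) = 2.5934 ~ t(7).
Step 5: Two-sided p-value from the t-distribution with 7 df = 0.035770.
Step 6: alpha = 0.05. reject H0.

rho = 0.7000, p = 0.035770, reject H0 at alpha = 0.05.


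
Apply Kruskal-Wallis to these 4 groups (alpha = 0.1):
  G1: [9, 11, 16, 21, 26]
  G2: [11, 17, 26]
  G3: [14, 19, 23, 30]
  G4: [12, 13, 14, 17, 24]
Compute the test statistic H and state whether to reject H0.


Step 1: Combine all N = 17 observations and assign midranks.
sorted (value, group, rank): (9,G1,1), (11,G1,2.5), (11,G2,2.5), (12,G4,4), (13,G4,5), (14,G3,6.5), (14,G4,6.5), (16,G1,8), (17,G2,9.5), (17,G4,9.5), (19,G3,11), (21,G1,12), (23,G3,13), (24,G4,14), (26,G1,15.5), (26,G2,15.5), (30,G3,17)
Step 2: Sum ranks within each group.
R_1 = 39 (n_1 = 5)
R_2 = 27.5 (n_2 = 3)
R_3 = 47.5 (n_3 = 4)
R_4 = 39 (n_4 = 5)
Step 3: H = 12/(N(N+1)) * sum(R_i^2/n_i) - 3(N+1)
     = 12/(17*18) * (39^2/5 + 27.5^2/3 + 47.5^2/4 + 39^2/5) - 3*18
     = 0.039216 * 1424.55 - 54
     = 1.864542.
Step 4: Ties present; correction factor C = 1 - 24/(17^3 - 17) = 0.995098. Corrected H = 1.864542 / 0.995098 = 1.873727.
Step 5: Under H0, H ~ chi^2(3); p-value = 0.599024.
Step 6: alpha = 0.1. fail to reject H0.

H = 1.8737, df = 3, p = 0.599024, fail to reject H0.


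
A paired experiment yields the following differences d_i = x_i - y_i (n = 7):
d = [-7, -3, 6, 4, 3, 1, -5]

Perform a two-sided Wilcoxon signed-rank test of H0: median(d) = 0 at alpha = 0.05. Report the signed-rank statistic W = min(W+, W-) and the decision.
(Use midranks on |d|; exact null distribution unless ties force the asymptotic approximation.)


Step 1: Drop any zero differences (none here) and take |d_i|.
|d| = [7, 3, 6, 4, 3, 1, 5]
Step 2: Midrank |d_i| (ties get averaged ranks).
ranks: |7|->7, |3|->2.5, |6|->6, |4|->4, |3|->2.5, |1|->1, |5|->5
Step 3: Attach original signs; sum ranks with positive sign and with negative sign.
W+ = 6 + 4 + 2.5 + 1 = 13.5
W- = 7 + 2.5 + 5 = 14.5
(Check: W+ + W- = 28 should equal n(n+1)/2 = 28.)
Step 4: Test statistic W = min(W+, W-) = 13.5.
Step 5: Ties in |d|, so use the tie-corrected normal approximation.
        E[W] = n(n+1)/4 = 7*8/4 = 14.
        Tie groups: |d|=3 (t=2); sum(t^3 - t) = 6.
        Var[W] = n(n+1)(2n+1)/24 - sum(t^3-t)/48 = 840/24 - 6/48 = 34.875.
        z = (W - E[W]) / sqrt(Var[W]) = (13.5 - 14) / 5.9055 = -0.0847.
        Two-sided p = 2*Phi(z) = 0.932526.
Step 6: alpha = 0.05. fail to reject H0.

W+ = 13.5, W- = 14.5, W = min = 13.5, p = 0.932526, fail to reject H0.


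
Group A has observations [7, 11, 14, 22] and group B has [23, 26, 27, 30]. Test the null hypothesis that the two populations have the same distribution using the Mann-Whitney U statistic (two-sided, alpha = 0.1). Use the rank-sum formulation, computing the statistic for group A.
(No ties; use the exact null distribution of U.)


Step 1: Combine and sort all 8 observations; assign midranks.
sorted (value, group): (7,X), (11,X), (14,X), (22,X), (23,Y), (26,Y), (27,Y), (30,Y)
ranks: 7->1, 11->2, 14->3, 22->4, 23->5, 26->6, 27->7, 30->8
Step 2: Rank sum for X: R1 = 1 + 2 + 3 + 4 = 10.
Step 3: U_X = R1 - n1(n1+1)/2 = 10 - 4*5/2 = 10 - 10 = 0.
       U_Y = n1*n2 - U_X = 16 - 0 = 16.
Step 4: No ties, so the exact null distribution of U (based on enumerating the C(8,4) = 70 equally likely rank assignments) gives the two-sided p-value.
Step 5: p-value = 0.028571; compare to alpha = 0.1. reject H0.

U_X = 0, p = 0.028571, reject H0 at alpha = 0.1.


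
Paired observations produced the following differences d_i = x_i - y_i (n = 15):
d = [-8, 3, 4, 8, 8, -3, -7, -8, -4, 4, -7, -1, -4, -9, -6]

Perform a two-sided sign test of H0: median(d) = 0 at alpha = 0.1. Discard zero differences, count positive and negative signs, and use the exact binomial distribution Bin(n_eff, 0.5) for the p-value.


Step 1: Discard zero differences. Original n = 15; n_eff = number of nonzero differences = 15.
Nonzero differences (with sign): -8, +3, +4, +8, +8, -3, -7, -8, -4, +4, -7, -1, -4, -9, -6
Step 2: Count signs: positive = 5, negative = 10.
Step 3: Under H0: P(positive) = 0.5, so the number of positives S ~ Bin(15, 0.5).
Step 4: Two-sided exact p-value = sum of Bin(15,0.5) probabilities at or below the observed probability = 0.301758.
Step 5: alpha = 0.1. fail to reject H0.

n_eff = 15, pos = 5, neg = 10, p = 0.301758, fail to reject H0.


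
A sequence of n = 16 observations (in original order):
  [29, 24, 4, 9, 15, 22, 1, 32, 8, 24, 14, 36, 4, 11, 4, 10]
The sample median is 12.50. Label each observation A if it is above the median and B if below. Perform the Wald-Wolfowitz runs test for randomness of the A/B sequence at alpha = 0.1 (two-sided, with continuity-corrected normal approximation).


Step 1: Compute median = 12.50; label A = above, B = below.
Labels in order: AABBAABABAAABBBB  (n_A = 8, n_B = 8)
Step 2: Count runs R = 8.
Step 3: Under H0 (random ordering), E[R] = 2*n_A*n_B/(n_A+n_B) + 1 = 2*8*8/16 + 1 = 9.0000.
        Var[R] = 2*n_A*n_B*(2*n_A*n_B - n_A - n_B) / ((n_A+n_B)^2 * (n_A+n_B-1)) = 14336/3840 = 3.7333.
        SD[R] = 1.9322.
Step 4: Continuity-corrected z = (R + 0.5 - E[R]) / SD[R] = (8 + 0.5 - 9.0000) / 1.9322 = -0.2588.
Step 5: Two-sided p-value via normal approximation = 2*(1 - Phi(|z|)) = 0.795809.
Step 6: alpha = 0.1. fail to reject H0.

R = 8, z = -0.2588, p = 0.795809, fail to reject H0.


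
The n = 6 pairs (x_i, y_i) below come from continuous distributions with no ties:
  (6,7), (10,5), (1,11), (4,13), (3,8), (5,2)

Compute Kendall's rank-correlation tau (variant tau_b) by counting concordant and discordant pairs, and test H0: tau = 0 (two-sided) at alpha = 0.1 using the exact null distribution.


Step 1: Enumerate the 15 unordered pairs (i,j) with i<j and classify each by sign(x_j-x_i) * sign(y_j-y_i).
  (1,2):dx=+4,dy=-2->D; (1,3):dx=-5,dy=+4->D; (1,4):dx=-2,dy=+6->D; (1,5):dx=-3,dy=+1->D
  (1,6):dx=-1,dy=-5->C; (2,3):dx=-9,dy=+6->D; (2,4):dx=-6,dy=+8->D; (2,5):dx=-7,dy=+3->D
  (2,6):dx=-5,dy=-3->C; (3,4):dx=+3,dy=+2->C; (3,5):dx=+2,dy=-3->D; (3,6):dx=+4,dy=-9->D
  (4,5):dx=-1,dy=-5->C; (4,6):dx=+1,dy=-11->D; (5,6):dx=+2,dy=-6->D
Step 2: C = 4, D = 11, total pairs = 15.
Step 3: tau = (C - D)/(n(n-1)/2) = (4 - 11)/15 = -0.466667.
Step 4: Exact two-sided p-value (enumerate n! = 720 permutations of y under H0): p = 0.272222.
Step 5: alpha = 0.1. fail to reject H0.

tau_b = -0.4667 (C=4, D=11), p = 0.272222, fail to reject H0.


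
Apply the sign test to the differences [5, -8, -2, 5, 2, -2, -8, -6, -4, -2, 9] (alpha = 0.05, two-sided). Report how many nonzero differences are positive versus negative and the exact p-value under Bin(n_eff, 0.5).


Step 1: Discard zero differences. Original n = 11; n_eff = number of nonzero differences = 11.
Nonzero differences (with sign): +5, -8, -2, +5, +2, -2, -8, -6, -4, -2, +9
Step 2: Count signs: positive = 4, negative = 7.
Step 3: Under H0: P(positive) = 0.5, so the number of positives S ~ Bin(11, 0.5).
Step 4: Two-sided exact p-value = sum of Bin(11,0.5) probabilities at or below the observed probability = 0.548828.
Step 5: alpha = 0.05. fail to reject H0.

n_eff = 11, pos = 4, neg = 7, p = 0.548828, fail to reject H0.


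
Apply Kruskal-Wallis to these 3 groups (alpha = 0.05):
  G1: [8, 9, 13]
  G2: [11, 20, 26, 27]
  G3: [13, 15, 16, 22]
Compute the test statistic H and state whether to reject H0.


Step 1: Combine all N = 11 observations and assign midranks.
sorted (value, group, rank): (8,G1,1), (9,G1,2), (11,G2,3), (13,G1,4.5), (13,G3,4.5), (15,G3,6), (16,G3,7), (20,G2,8), (22,G3,9), (26,G2,10), (27,G2,11)
Step 2: Sum ranks within each group.
R_1 = 7.5 (n_1 = 3)
R_2 = 32 (n_2 = 4)
R_3 = 26.5 (n_3 = 4)
Step 3: H = 12/(N(N+1)) * sum(R_i^2/n_i) - 3(N+1)
     = 12/(11*12) * (7.5^2/3 + 32^2/4 + 26.5^2/4) - 3*12
     = 0.090909 * 450.312 - 36
     = 4.937500.
Step 4: Ties present; correction factor C = 1 - 6/(11^3 - 11) = 0.995455. Corrected H = 4.937500 / 0.995455 = 4.960046.
Step 5: Under H0, H ~ chi^2(2); p-value = 0.083741.
Step 6: alpha = 0.05. fail to reject H0.

H = 4.9600, df = 2, p = 0.083741, fail to reject H0.


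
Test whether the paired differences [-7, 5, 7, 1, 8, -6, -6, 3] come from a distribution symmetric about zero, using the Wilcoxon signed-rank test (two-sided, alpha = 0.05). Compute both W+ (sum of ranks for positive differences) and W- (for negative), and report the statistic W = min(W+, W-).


Step 1: Drop any zero differences (none here) and take |d_i|.
|d| = [7, 5, 7, 1, 8, 6, 6, 3]
Step 2: Midrank |d_i| (ties get averaged ranks).
ranks: |7|->6.5, |5|->3, |7|->6.5, |1|->1, |8|->8, |6|->4.5, |6|->4.5, |3|->2
Step 3: Attach original signs; sum ranks with positive sign and with negative sign.
W+ = 3 + 6.5 + 1 + 8 + 2 = 20.5
W- = 6.5 + 4.5 + 4.5 = 15.5
(Check: W+ + W- = 36 should equal n(n+1)/2 = 36.)
Step 4: Test statistic W = min(W+, W-) = 15.5.
Step 5: Ties in |d|, so use the tie-corrected normal approximation.
        E[W] = n(n+1)/4 = 8*9/4 = 18.
        Tie groups: |d|=6 (t=2), |d|=7 (t=2); sum(t^3 - t) = 12.
        Var[W] = n(n+1)(2n+1)/24 - sum(t^3-t)/48 = 1224/24 - 12/48 = 50.75.
        z = (W - E[W]) / sqrt(Var[W]) = (15.5 - 18) / 7.1239 = -0.3509.
        Two-sided p = 2*Phi(z) = 0.725640.
Step 6: alpha = 0.05. fail to reject H0.

W+ = 20.5, W- = 15.5, W = min = 15.5, p = 0.725640, fail to reject H0.


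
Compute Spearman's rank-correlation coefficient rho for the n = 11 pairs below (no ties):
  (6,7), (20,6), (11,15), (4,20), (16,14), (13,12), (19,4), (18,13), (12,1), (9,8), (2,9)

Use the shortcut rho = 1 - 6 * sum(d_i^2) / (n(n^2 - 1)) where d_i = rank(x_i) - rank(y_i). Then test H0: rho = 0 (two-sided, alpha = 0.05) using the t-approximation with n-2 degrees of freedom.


Step 1: Rank x and y separately (midranks; no ties here).
rank(x): 6->3, 20->11, 11->5, 4->2, 16->8, 13->7, 19->10, 18->9, 12->6, 9->4, 2->1
rank(y): 7->4, 6->3, 15->10, 20->11, 14->9, 12->7, 4->2, 13->8, 1->1, 8->5, 9->6
Step 2: d_i = R_x(i) - R_y(i); compute d_i^2.
  (3-4)^2=1, (11-3)^2=64, (5-10)^2=25, (2-11)^2=81, (8-9)^2=1, (7-7)^2=0, (10-2)^2=64, (9-8)^2=1, (6-1)^2=25, (4-5)^2=1, (1-6)^2=25
sum(d^2) = 288.
Step 3: rho = 1 - 6*288 / (11*(11^2 - 1)) = 1 - 1728/1320 = -0.309091.
Step 4: Under H0, t = rho * sqrt((n-2)/(1-rho^2)) = -0.9750 ~ t(9).
Step 5: Two-sided p-value from the t-distribution with 9 df = 0.355028.
Step 6: alpha = 0.05. fail to reject H0.

rho = -0.3091, p = 0.355028, fail to reject H0 at alpha = 0.05.


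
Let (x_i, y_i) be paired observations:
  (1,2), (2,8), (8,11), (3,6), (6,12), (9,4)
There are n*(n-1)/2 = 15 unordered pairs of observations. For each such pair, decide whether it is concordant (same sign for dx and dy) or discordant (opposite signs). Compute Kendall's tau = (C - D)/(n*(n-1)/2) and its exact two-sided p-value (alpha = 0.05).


Step 1: Enumerate the 15 unordered pairs (i,j) with i<j and classify each by sign(x_j-x_i) * sign(y_j-y_i).
  (1,2):dx=+1,dy=+6->C; (1,3):dx=+7,dy=+9->C; (1,4):dx=+2,dy=+4->C; (1,5):dx=+5,dy=+10->C
  (1,6):dx=+8,dy=+2->C; (2,3):dx=+6,dy=+3->C; (2,4):dx=+1,dy=-2->D; (2,5):dx=+4,dy=+4->C
  (2,6):dx=+7,dy=-4->D; (3,4):dx=-5,dy=-5->C; (3,5):dx=-2,dy=+1->D; (3,6):dx=+1,dy=-7->D
  (4,5):dx=+3,dy=+6->C; (4,6):dx=+6,dy=-2->D; (5,6):dx=+3,dy=-8->D
Step 2: C = 9, D = 6, total pairs = 15.
Step 3: tau = (C - D)/(n(n-1)/2) = (9 - 6)/15 = 0.200000.
Step 4: Exact two-sided p-value (enumerate n! = 720 permutations of y under H0): p = 0.719444.
Step 5: alpha = 0.05. fail to reject H0.

tau_b = 0.2000 (C=9, D=6), p = 0.719444, fail to reject H0.


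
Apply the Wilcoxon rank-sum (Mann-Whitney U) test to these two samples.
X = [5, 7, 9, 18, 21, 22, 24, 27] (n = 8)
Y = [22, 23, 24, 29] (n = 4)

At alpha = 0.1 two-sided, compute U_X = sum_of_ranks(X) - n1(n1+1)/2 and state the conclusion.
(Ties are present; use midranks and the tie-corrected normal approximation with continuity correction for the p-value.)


Step 1: Combine and sort all 12 observations; assign midranks.
sorted (value, group): (5,X), (7,X), (9,X), (18,X), (21,X), (22,X), (22,Y), (23,Y), (24,X), (24,Y), (27,X), (29,Y)
ranks: 5->1, 7->2, 9->3, 18->4, 21->5, 22->6.5, 22->6.5, 23->8, 24->9.5, 24->9.5, 27->11, 29->12
Step 2: Rank sum for X: R1 = 1 + 2 + 3 + 4 + 5 + 6.5 + 9.5 + 11 = 42.
Step 3: U_X = R1 - n1(n1+1)/2 = 42 - 8*9/2 = 42 - 36 = 6.
       U_Y = n1*n2 - U_X = 32 - 6 = 26.
Step 4: Ties are present, so use the tie-corrected normal approximation (with continuity correction) for the p-value.
Step 5: p-value = 0.105412; compare to alpha = 0.1. fail to reject H0.

U_X = 6, p = 0.105412, fail to reject H0 at alpha = 0.1.


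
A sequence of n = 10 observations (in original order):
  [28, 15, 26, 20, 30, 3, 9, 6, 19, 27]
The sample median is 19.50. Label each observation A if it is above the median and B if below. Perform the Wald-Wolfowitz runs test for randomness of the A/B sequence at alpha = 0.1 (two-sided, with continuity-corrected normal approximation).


Step 1: Compute median = 19.50; label A = above, B = below.
Labels in order: ABAAABBBBA  (n_A = 5, n_B = 5)
Step 2: Count runs R = 5.
Step 3: Under H0 (random ordering), E[R] = 2*n_A*n_B/(n_A+n_B) + 1 = 2*5*5/10 + 1 = 6.0000.
        Var[R] = 2*n_A*n_B*(2*n_A*n_B - n_A - n_B) / ((n_A+n_B)^2 * (n_A+n_B-1)) = 2000/900 = 2.2222.
        SD[R] = 1.4907.
Step 4: Continuity-corrected z = (R + 0.5 - E[R]) / SD[R] = (5 + 0.5 - 6.0000) / 1.4907 = -0.3354.
Step 5: Two-sided p-value via normal approximation = 2*(1 - Phi(|z|)) = 0.737316.
Step 6: alpha = 0.1. fail to reject H0.

R = 5, z = -0.3354, p = 0.737316, fail to reject H0.


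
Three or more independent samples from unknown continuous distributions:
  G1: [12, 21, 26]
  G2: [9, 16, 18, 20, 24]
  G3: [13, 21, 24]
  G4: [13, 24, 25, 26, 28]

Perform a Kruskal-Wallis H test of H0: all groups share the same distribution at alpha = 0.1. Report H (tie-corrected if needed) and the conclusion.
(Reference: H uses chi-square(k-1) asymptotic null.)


Step 1: Combine all N = 16 observations and assign midranks.
sorted (value, group, rank): (9,G2,1), (12,G1,2), (13,G3,3.5), (13,G4,3.5), (16,G2,5), (18,G2,6), (20,G2,7), (21,G1,8.5), (21,G3,8.5), (24,G2,11), (24,G3,11), (24,G4,11), (25,G4,13), (26,G1,14.5), (26,G4,14.5), (28,G4,16)
Step 2: Sum ranks within each group.
R_1 = 25 (n_1 = 3)
R_2 = 30 (n_2 = 5)
R_3 = 23 (n_3 = 3)
R_4 = 58 (n_4 = 5)
Step 3: H = 12/(N(N+1)) * sum(R_i^2/n_i) - 3(N+1)
     = 12/(16*17) * (25^2/3 + 30^2/5 + 23^2/3 + 58^2/5) - 3*17
     = 0.044118 * 1237.47 - 51
     = 3.594118.
Step 4: Ties present; correction factor C = 1 - 42/(16^3 - 16) = 0.989706. Corrected H = 3.594118 / 0.989706 = 3.631501.
Step 5: Under H0, H ~ chi^2(3); p-value = 0.304103.
Step 6: alpha = 0.1. fail to reject H0.

H = 3.6315, df = 3, p = 0.304103, fail to reject H0.


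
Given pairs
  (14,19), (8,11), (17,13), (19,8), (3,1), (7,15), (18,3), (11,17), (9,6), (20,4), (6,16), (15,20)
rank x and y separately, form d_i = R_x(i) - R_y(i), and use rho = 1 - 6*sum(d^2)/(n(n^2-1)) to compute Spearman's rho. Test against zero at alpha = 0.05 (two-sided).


Step 1: Rank x and y separately (midranks; no ties here).
rank(x): 14->7, 8->4, 17->9, 19->11, 3->1, 7->3, 18->10, 11->6, 9->5, 20->12, 6->2, 15->8
rank(y): 19->11, 11->6, 13->7, 8->5, 1->1, 15->8, 3->2, 17->10, 6->4, 4->3, 16->9, 20->12
Step 2: d_i = R_x(i) - R_y(i); compute d_i^2.
  (7-11)^2=16, (4-6)^2=4, (9-7)^2=4, (11-5)^2=36, (1-1)^2=0, (3-8)^2=25, (10-2)^2=64, (6-10)^2=16, (5-4)^2=1, (12-3)^2=81, (2-9)^2=49, (8-12)^2=16
sum(d^2) = 312.
Step 3: rho = 1 - 6*312 / (12*(12^2 - 1)) = 1 - 1872/1716 = -0.090909.
Step 4: Under H0, t = rho * sqrt((n-2)/(1-rho^2)) = -0.2887 ~ t(10).
Step 5: Two-sided p-value from the t-distribution with 10 df = 0.778725.
Step 6: alpha = 0.05. fail to reject H0.

rho = -0.0909, p = 0.778725, fail to reject H0 at alpha = 0.05.


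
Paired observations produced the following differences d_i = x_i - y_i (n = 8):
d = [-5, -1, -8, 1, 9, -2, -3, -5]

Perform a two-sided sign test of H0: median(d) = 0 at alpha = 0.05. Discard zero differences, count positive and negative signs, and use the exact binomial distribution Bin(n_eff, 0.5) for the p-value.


Step 1: Discard zero differences. Original n = 8; n_eff = number of nonzero differences = 8.
Nonzero differences (with sign): -5, -1, -8, +1, +9, -2, -3, -5
Step 2: Count signs: positive = 2, negative = 6.
Step 3: Under H0: P(positive) = 0.5, so the number of positives S ~ Bin(8, 0.5).
Step 4: Two-sided exact p-value = sum of Bin(8,0.5) probabilities at or below the observed probability = 0.289062.
Step 5: alpha = 0.05. fail to reject H0.

n_eff = 8, pos = 2, neg = 6, p = 0.289062, fail to reject H0.


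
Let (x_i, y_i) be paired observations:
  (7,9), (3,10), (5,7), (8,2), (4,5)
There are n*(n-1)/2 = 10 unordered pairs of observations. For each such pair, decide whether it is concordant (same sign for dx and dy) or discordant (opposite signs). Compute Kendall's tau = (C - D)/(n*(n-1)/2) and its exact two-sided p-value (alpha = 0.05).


Step 1: Enumerate the 10 unordered pairs (i,j) with i<j and classify each by sign(x_j-x_i) * sign(y_j-y_i).
  (1,2):dx=-4,dy=+1->D; (1,3):dx=-2,dy=-2->C; (1,4):dx=+1,dy=-7->D; (1,5):dx=-3,dy=-4->C
  (2,3):dx=+2,dy=-3->D; (2,4):dx=+5,dy=-8->D; (2,5):dx=+1,dy=-5->D; (3,4):dx=+3,dy=-5->D
  (3,5):dx=-1,dy=-2->C; (4,5):dx=-4,dy=+3->D
Step 2: C = 3, D = 7, total pairs = 10.
Step 3: tau = (C - D)/(n(n-1)/2) = (3 - 7)/10 = -0.400000.
Step 4: Exact two-sided p-value (enumerate n! = 120 permutations of y under H0): p = 0.483333.
Step 5: alpha = 0.05. fail to reject H0.

tau_b = -0.4000 (C=3, D=7), p = 0.483333, fail to reject H0.


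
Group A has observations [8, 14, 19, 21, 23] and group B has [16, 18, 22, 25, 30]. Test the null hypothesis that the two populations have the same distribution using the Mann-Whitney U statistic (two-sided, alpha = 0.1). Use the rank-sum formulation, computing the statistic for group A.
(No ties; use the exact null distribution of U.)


Step 1: Combine and sort all 10 observations; assign midranks.
sorted (value, group): (8,X), (14,X), (16,Y), (18,Y), (19,X), (21,X), (22,Y), (23,X), (25,Y), (30,Y)
ranks: 8->1, 14->2, 16->3, 18->4, 19->5, 21->6, 22->7, 23->8, 25->9, 30->10
Step 2: Rank sum for X: R1 = 1 + 2 + 5 + 6 + 8 = 22.
Step 3: U_X = R1 - n1(n1+1)/2 = 22 - 5*6/2 = 22 - 15 = 7.
       U_Y = n1*n2 - U_X = 25 - 7 = 18.
Step 4: No ties, so the exact null distribution of U (based on enumerating the C(10,5) = 252 equally likely rank assignments) gives the two-sided p-value.
Step 5: p-value = 0.309524; compare to alpha = 0.1. fail to reject H0.

U_X = 7, p = 0.309524, fail to reject H0 at alpha = 0.1.


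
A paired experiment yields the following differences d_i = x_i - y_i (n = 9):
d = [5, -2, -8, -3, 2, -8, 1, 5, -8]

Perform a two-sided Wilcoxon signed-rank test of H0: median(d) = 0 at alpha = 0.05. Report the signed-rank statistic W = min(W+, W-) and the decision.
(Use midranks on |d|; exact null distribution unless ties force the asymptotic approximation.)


Step 1: Drop any zero differences (none here) and take |d_i|.
|d| = [5, 2, 8, 3, 2, 8, 1, 5, 8]
Step 2: Midrank |d_i| (ties get averaged ranks).
ranks: |5|->5.5, |2|->2.5, |8|->8, |3|->4, |2|->2.5, |8|->8, |1|->1, |5|->5.5, |8|->8
Step 3: Attach original signs; sum ranks with positive sign and with negative sign.
W+ = 5.5 + 2.5 + 1 + 5.5 = 14.5
W- = 2.5 + 8 + 4 + 8 + 8 = 30.5
(Check: W+ + W- = 45 should equal n(n+1)/2 = 45.)
Step 4: Test statistic W = min(W+, W-) = 14.5.
Step 5: Ties in |d|, so use the tie-corrected normal approximation.
        E[W] = n(n+1)/4 = 9*10/4 = 22.5.
        Tie groups: |d|=2 (t=2), |d|=5 (t=2), |d|=8 (t=3); sum(t^3 - t) = 36.
        Var[W] = n(n+1)(2n+1)/24 - sum(t^3-t)/48 = 1710/24 - 36/48 = 70.5.
        z = (W - E[W]) / sqrt(Var[W]) = (14.5 - 22.5) / 8.3964 = -0.9528.
        Two-sided p = 2*Phi(z) = 0.340698.
Step 6: alpha = 0.05. fail to reject H0.

W+ = 14.5, W- = 30.5, W = min = 14.5, p = 0.340698, fail to reject H0.


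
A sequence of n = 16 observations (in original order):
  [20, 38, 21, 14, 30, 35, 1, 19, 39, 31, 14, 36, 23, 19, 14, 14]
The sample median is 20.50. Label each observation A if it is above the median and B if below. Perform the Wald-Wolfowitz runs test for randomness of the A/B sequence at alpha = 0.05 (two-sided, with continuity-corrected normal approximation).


Step 1: Compute median = 20.50; label A = above, B = below.
Labels in order: BAABAABBAABAABBB  (n_A = 8, n_B = 8)
Step 2: Count runs R = 9.
Step 3: Under H0 (random ordering), E[R] = 2*n_A*n_B/(n_A+n_B) + 1 = 2*8*8/16 + 1 = 9.0000.
        Var[R] = 2*n_A*n_B*(2*n_A*n_B - n_A - n_B) / ((n_A+n_B)^2 * (n_A+n_B-1)) = 14336/3840 = 3.7333.
        SD[R] = 1.9322.
Step 4: R = E[R], so z = 0 with no continuity correction.
Step 5: Two-sided p-value via normal approximation = 2*(1 - Phi(|z|)) = 1.000000.
Step 6: alpha = 0.05. fail to reject H0.

R = 9, z = 0.0000, p = 1.000000, fail to reject H0.


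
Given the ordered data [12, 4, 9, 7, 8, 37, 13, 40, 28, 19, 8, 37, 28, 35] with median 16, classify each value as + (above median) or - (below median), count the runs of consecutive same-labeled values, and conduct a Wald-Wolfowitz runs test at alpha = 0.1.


Step 1: Compute median = 16; label A = above, B = below.
Labels in order: BBBBBABAAABAAA  (n_A = 7, n_B = 7)
Step 2: Count runs R = 6.
Step 3: Under H0 (random ordering), E[R] = 2*n_A*n_B/(n_A+n_B) + 1 = 2*7*7/14 + 1 = 8.0000.
        Var[R] = 2*n_A*n_B*(2*n_A*n_B - n_A - n_B) / ((n_A+n_B)^2 * (n_A+n_B-1)) = 8232/2548 = 3.2308.
        SD[R] = 1.7974.
Step 4: Continuity-corrected z = (R + 0.5 - E[R]) / SD[R] = (6 + 0.5 - 8.0000) / 1.7974 = -0.8345.
Step 5: Two-sided p-value via normal approximation = 2*(1 - Phi(|z|)) = 0.403986.
Step 6: alpha = 0.1. fail to reject H0.

R = 6, z = -0.8345, p = 0.403986, fail to reject H0.


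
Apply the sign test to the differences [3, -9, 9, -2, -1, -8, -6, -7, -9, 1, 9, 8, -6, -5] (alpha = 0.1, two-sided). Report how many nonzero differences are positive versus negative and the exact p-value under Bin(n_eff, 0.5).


Step 1: Discard zero differences. Original n = 14; n_eff = number of nonzero differences = 14.
Nonzero differences (with sign): +3, -9, +9, -2, -1, -8, -6, -7, -9, +1, +9, +8, -6, -5
Step 2: Count signs: positive = 5, negative = 9.
Step 3: Under H0: P(positive) = 0.5, so the number of positives S ~ Bin(14, 0.5).
Step 4: Two-sided exact p-value = sum of Bin(14,0.5) probabilities at or below the observed probability = 0.423950.
Step 5: alpha = 0.1. fail to reject H0.

n_eff = 14, pos = 5, neg = 9, p = 0.423950, fail to reject H0.


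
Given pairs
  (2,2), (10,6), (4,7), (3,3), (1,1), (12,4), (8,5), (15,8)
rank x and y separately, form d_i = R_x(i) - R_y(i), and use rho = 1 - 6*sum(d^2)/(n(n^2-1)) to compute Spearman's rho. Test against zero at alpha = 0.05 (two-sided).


Step 1: Rank x and y separately (midranks; no ties here).
rank(x): 2->2, 10->6, 4->4, 3->3, 1->1, 12->7, 8->5, 15->8
rank(y): 2->2, 6->6, 7->7, 3->3, 1->1, 4->4, 5->5, 8->8
Step 2: d_i = R_x(i) - R_y(i); compute d_i^2.
  (2-2)^2=0, (6-6)^2=0, (4-7)^2=9, (3-3)^2=0, (1-1)^2=0, (7-4)^2=9, (5-5)^2=0, (8-8)^2=0
sum(d^2) = 18.
Step 3: rho = 1 - 6*18 / (8*(8^2 - 1)) = 1 - 108/504 = 0.785714.
Step 4: Under H0, t = rho * sqrt((n-2)/(1-rho^2)) = 3.1113 ~ t(6).
Step 5: Two-sided p-value from the t-distribution with 6 df = 0.020815.
Step 6: alpha = 0.05. reject H0.

rho = 0.7857, p = 0.020815, reject H0 at alpha = 0.05.


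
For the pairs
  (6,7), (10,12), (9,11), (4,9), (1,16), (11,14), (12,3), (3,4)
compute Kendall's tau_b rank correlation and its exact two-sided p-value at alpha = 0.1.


Step 1: Enumerate the 28 unordered pairs (i,j) with i<j and classify each by sign(x_j-x_i) * sign(y_j-y_i).
  (1,2):dx=+4,dy=+5->C; (1,3):dx=+3,dy=+4->C; (1,4):dx=-2,dy=+2->D; (1,5):dx=-5,dy=+9->D
  (1,6):dx=+5,dy=+7->C; (1,7):dx=+6,dy=-4->D; (1,8):dx=-3,dy=-3->C; (2,3):dx=-1,dy=-1->C
  (2,4):dx=-6,dy=-3->C; (2,5):dx=-9,dy=+4->D; (2,6):dx=+1,dy=+2->C; (2,7):dx=+2,dy=-9->D
  (2,8):dx=-7,dy=-8->C; (3,4):dx=-5,dy=-2->C; (3,5):dx=-8,dy=+5->D; (3,6):dx=+2,dy=+3->C
  (3,7):dx=+3,dy=-8->D; (3,8):dx=-6,dy=-7->C; (4,5):dx=-3,dy=+7->D; (4,6):dx=+7,dy=+5->C
  (4,7):dx=+8,dy=-6->D; (4,8):dx=-1,dy=-5->C; (5,6):dx=+10,dy=-2->D; (5,7):dx=+11,dy=-13->D
  (5,8):dx=+2,dy=-12->D; (6,7):dx=+1,dy=-11->D; (6,8):dx=-8,dy=-10->C; (7,8):dx=-9,dy=+1->D
Step 2: C = 14, D = 14, total pairs = 28.
Step 3: tau = (C - D)/(n(n-1)/2) = (14 - 14)/28 = 0.000000.
Step 4: Exact two-sided p-value (enumerate n! = 40320 permutations of y under H0): p = 1.000000.
Step 5: alpha = 0.1. fail to reject H0.

tau_b = 0.0000 (C=14, D=14), p = 1.000000, fail to reject H0.


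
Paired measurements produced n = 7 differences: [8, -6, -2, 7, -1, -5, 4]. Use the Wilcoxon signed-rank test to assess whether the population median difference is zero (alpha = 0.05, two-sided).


Step 1: Drop any zero differences (none here) and take |d_i|.
|d| = [8, 6, 2, 7, 1, 5, 4]
Step 2: Midrank |d_i| (ties get averaged ranks).
ranks: |8|->7, |6|->5, |2|->2, |7|->6, |1|->1, |5|->4, |4|->3
Step 3: Attach original signs; sum ranks with positive sign and with negative sign.
W+ = 7 + 6 + 3 = 16
W- = 5 + 2 + 1 + 4 = 12
(Check: W+ + W- = 28 should equal n(n+1)/2 = 28.)
Step 4: Test statistic W = min(W+, W-) = 12.
Step 5: No ties, so the exact null distribution over the 2^7 = 128 sign assignments gives the two-sided p-value = 0.812500.
Step 6: alpha = 0.05. fail to reject H0.

W+ = 16, W- = 12, W = min = 12, p = 0.812500, fail to reject H0.


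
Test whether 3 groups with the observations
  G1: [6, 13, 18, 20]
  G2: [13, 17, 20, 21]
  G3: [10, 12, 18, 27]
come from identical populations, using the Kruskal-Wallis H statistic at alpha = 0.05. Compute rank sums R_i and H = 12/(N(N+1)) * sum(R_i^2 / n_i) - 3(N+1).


Step 1: Combine all N = 12 observations and assign midranks.
sorted (value, group, rank): (6,G1,1), (10,G3,2), (12,G3,3), (13,G1,4.5), (13,G2,4.5), (17,G2,6), (18,G1,7.5), (18,G3,7.5), (20,G1,9.5), (20,G2,9.5), (21,G2,11), (27,G3,12)
Step 2: Sum ranks within each group.
R_1 = 22.5 (n_1 = 4)
R_2 = 31 (n_2 = 4)
R_3 = 24.5 (n_3 = 4)
Step 3: H = 12/(N(N+1)) * sum(R_i^2/n_i) - 3(N+1)
     = 12/(12*13) * (22.5^2/4 + 31^2/4 + 24.5^2/4) - 3*13
     = 0.076923 * 516.875 - 39
     = 0.759615.
Step 4: Ties present; correction factor C = 1 - 18/(12^3 - 12) = 0.989510. Corrected H = 0.759615 / 0.989510 = 0.767668.
Step 5: Under H0, H ~ chi^2(2); p-value = 0.681245.
Step 6: alpha = 0.05. fail to reject H0.

H = 0.7677, df = 2, p = 0.681245, fail to reject H0.


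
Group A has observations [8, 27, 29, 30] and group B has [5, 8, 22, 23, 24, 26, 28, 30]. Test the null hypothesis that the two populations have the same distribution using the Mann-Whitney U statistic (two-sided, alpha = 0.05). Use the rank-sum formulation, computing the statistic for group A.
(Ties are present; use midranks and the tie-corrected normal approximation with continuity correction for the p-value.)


Step 1: Combine and sort all 12 observations; assign midranks.
sorted (value, group): (5,Y), (8,X), (8,Y), (22,Y), (23,Y), (24,Y), (26,Y), (27,X), (28,Y), (29,X), (30,X), (30,Y)
ranks: 5->1, 8->2.5, 8->2.5, 22->4, 23->5, 24->6, 26->7, 27->8, 28->9, 29->10, 30->11.5, 30->11.5
Step 2: Rank sum for X: R1 = 2.5 + 8 + 10 + 11.5 = 32.
Step 3: U_X = R1 - n1(n1+1)/2 = 32 - 4*5/2 = 32 - 10 = 22.
       U_Y = n1*n2 - U_X = 32 - 22 = 10.
Step 4: Ties are present, so use the tie-corrected normal approximation (with continuity correction) for the p-value.
Step 5: p-value = 0.348547; compare to alpha = 0.05. fail to reject H0.

U_X = 22, p = 0.348547, fail to reject H0 at alpha = 0.05.


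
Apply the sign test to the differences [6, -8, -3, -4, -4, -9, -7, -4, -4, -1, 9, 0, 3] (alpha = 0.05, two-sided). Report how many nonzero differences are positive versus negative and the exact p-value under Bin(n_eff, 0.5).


Step 1: Discard zero differences. Original n = 13; n_eff = number of nonzero differences = 12.
Nonzero differences (with sign): +6, -8, -3, -4, -4, -9, -7, -4, -4, -1, +9, +3
Step 2: Count signs: positive = 3, negative = 9.
Step 3: Under H0: P(positive) = 0.5, so the number of positives S ~ Bin(12, 0.5).
Step 4: Two-sided exact p-value = sum of Bin(12,0.5) probabilities at or below the observed probability = 0.145996.
Step 5: alpha = 0.05. fail to reject H0.

n_eff = 12, pos = 3, neg = 9, p = 0.145996, fail to reject H0.


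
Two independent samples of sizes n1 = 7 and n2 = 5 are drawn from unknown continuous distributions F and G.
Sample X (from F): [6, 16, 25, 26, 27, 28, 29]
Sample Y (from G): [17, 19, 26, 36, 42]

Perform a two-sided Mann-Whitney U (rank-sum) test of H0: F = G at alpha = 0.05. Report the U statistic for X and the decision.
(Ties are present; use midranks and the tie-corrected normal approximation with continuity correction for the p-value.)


Step 1: Combine and sort all 12 observations; assign midranks.
sorted (value, group): (6,X), (16,X), (17,Y), (19,Y), (25,X), (26,X), (26,Y), (27,X), (28,X), (29,X), (36,Y), (42,Y)
ranks: 6->1, 16->2, 17->3, 19->4, 25->5, 26->6.5, 26->6.5, 27->8, 28->9, 29->10, 36->11, 42->12
Step 2: Rank sum for X: R1 = 1 + 2 + 5 + 6.5 + 8 + 9 + 10 = 41.5.
Step 3: U_X = R1 - n1(n1+1)/2 = 41.5 - 7*8/2 = 41.5 - 28 = 13.5.
       U_Y = n1*n2 - U_X = 35 - 13.5 = 21.5.
Step 4: Ties are present, so use the tie-corrected normal approximation (with continuity correction) for the p-value.
Step 5: p-value = 0.569088; compare to alpha = 0.05. fail to reject H0.

U_X = 13.5, p = 0.569088, fail to reject H0 at alpha = 0.05.


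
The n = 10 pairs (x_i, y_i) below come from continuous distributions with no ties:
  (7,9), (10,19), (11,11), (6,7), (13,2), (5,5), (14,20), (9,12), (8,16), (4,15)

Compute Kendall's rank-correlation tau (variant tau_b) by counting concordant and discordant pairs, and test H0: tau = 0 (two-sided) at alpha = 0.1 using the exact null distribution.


Step 1: Enumerate the 45 unordered pairs (i,j) with i<j and classify each by sign(x_j-x_i) * sign(y_j-y_i).
  (1,2):dx=+3,dy=+10->C; (1,3):dx=+4,dy=+2->C; (1,4):dx=-1,dy=-2->C; (1,5):dx=+6,dy=-7->D
  (1,6):dx=-2,dy=-4->C; (1,7):dx=+7,dy=+11->C; (1,8):dx=+2,dy=+3->C; (1,9):dx=+1,dy=+7->C
  (1,10):dx=-3,dy=+6->D; (2,3):dx=+1,dy=-8->D; (2,4):dx=-4,dy=-12->C; (2,5):dx=+3,dy=-17->D
  (2,6):dx=-5,dy=-14->C; (2,7):dx=+4,dy=+1->C; (2,8):dx=-1,dy=-7->C; (2,9):dx=-2,dy=-3->C
  (2,10):dx=-6,dy=-4->C; (3,4):dx=-5,dy=-4->C; (3,5):dx=+2,dy=-9->D; (3,6):dx=-6,dy=-6->C
  (3,7):dx=+3,dy=+9->C; (3,8):dx=-2,dy=+1->D; (3,9):dx=-3,dy=+5->D; (3,10):dx=-7,dy=+4->D
  (4,5):dx=+7,dy=-5->D; (4,6):dx=-1,dy=-2->C; (4,7):dx=+8,dy=+13->C; (4,8):dx=+3,dy=+5->C
  (4,9):dx=+2,dy=+9->C; (4,10):dx=-2,dy=+8->D; (5,6):dx=-8,dy=+3->D; (5,7):dx=+1,dy=+18->C
  (5,8):dx=-4,dy=+10->D; (5,9):dx=-5,dy=+14->D; (5,10):dx=-9,dy=+13->D; (6,7):dx=+9,dy=+15->C
  (6,8):dx=+4,dy=+7->C; (6,9):dx=+3,dy=+11->C; (6,10):dx=-1,dy=+10->D; (7,8):dx=-5,dy=-8->C
  (7,9):dx=-6,dy=-4->C; (7,10):dx=-10,dy=-5->C; (8,9):dx=-1,dy=+4->D; (8,10):dx=-5,dy=+3->D
  (9,10):dx=-4,dy=-1->C
Step 2: C = 28, D = 17, total pairs = 45.
Step 3: tau = (C - D)/(n(n-1)/2) = (28 - 17)/45 = 0.244444.
Step 4: Exact two-sided p-value (enumerate n! = 3628800 permutations of y under H0): p = 0.380720.
Step 5: alpha = 0.1. fail to reject H0.

tau_b = 0.2444 (C=28, D=17), p = 0.380720, fail to reject H0.


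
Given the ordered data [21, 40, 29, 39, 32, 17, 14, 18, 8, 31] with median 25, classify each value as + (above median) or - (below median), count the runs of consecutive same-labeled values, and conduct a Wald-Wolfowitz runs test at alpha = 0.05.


Step 1: Compute median = 25; label A = above, B = below.
Labels in order: BAAAABBBBA  (n_A = 5, n_B = 5)
Step 2: Count runs R = 4.
Step 3: Under H0 (random ordering), E[R] = 2*n_A*n_B/(n_A+n_B) + 1 = 2*5*5/10 + 1 = 6.0000.
        Var[R] = 2*n_A*n_B*(2*n_A*n_B - n_A - n_B) / ((n_A+n_B)^2 * (n_A+n_B-1)) = 2000/900 = 2.2222.
        SD[R] = 1.4907.
Step 4: Continuity-corrected z = (R + 0.5 - E[R]) / SD[R] = (4 + 0.5 - 6.0000) / 1.4907 = -1.0062.
Step 5: Two-sided p-value via normal approximation = 2*(1 - Phi(|z|)) = 0.314305.
Step 6: alpha = 0.05. fail to reject H0.

R = 4, z = -1.0062, p = 0.314305, fail to reject H0.


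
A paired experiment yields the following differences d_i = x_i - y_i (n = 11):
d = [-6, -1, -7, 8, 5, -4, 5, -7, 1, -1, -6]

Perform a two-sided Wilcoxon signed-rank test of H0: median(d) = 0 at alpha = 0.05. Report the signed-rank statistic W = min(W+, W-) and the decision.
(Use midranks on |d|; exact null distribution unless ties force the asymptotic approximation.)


Step 1: Drop any zero differences (none here) and take |d_i|.
|d| = [6, 1, 7, 8, 5, 4, 5, 7, 1, 1, 6]
Step 2: Midrank |d_i| (ties get averaged ranks).
ranks: |6|->7.5, |1|->2, |7|->9.5, |8|->11, |5|->5.5, |4|->4, |5|->5.5, |7|->9.5, |1|->2, |1|->2, |6|->7.5
Step 3: Attach original signs; sum ranks with positive sign and with negative sign.
W+ = 11 + 5.5 + 5.5 + 2 = 24
W- = 7.5 + 2 + 9.5 + 4 + 9.5 + 2 + 7.5 = 42
(Check: W+ + W- = 66 should equal n(n+1)/2 = 66.)
Step 4: Test statistic W = min(W+, W-) = 24.
Step 5: Ties in |d|, so use the tie-corrected normal approximation.
        E[W] = n(n+1)/4 = 11*12/4 = 33.
        Tie groups: |d|=1 (t=3), |d|=5 (t=2), |d|=6 (t=2), |d|=7 (t=2); sum(t^3 - t) = 42.
        Var[W] = n(n+1)(2n+1)/24 - sum(t^3-t)/48 = 3036/24 - 42/48 = 125.625.
        z = (W - E[W]) / sqrt(Var[W]) = (24 - 33) / 11.2083 = -0.8030.
        Two-sided p = 2*Phi(z) = 0.421987.
Step 6: alpha = 0.05. fail to reject H0.

W+ = 24, W- = 42, W = min = 24, p = 0.421987, fail to reject H0.


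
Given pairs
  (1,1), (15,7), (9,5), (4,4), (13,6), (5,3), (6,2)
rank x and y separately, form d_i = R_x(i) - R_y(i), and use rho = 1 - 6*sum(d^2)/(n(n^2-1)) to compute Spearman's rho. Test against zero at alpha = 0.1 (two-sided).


Step 1: Rank x and y separately (midranks; no ties here).
rank(x): 1->1, 15->7, 9->5, 4->2, 13->6, 5->3, 6->4
rank(y): 1->1, 7->7, 5->5, 4->4, 6->6, 3->3, 2->2
Step 2: d_i = R_x(i) - R_y(i); compute d_i^2.
  (1-1)^2=0, (7-7)^2=0, (5-5)^2=0, (2-4)^2=4, (6-6)^2=0, (3-3)^2=0, (4-2)^2=4
sum(d^2) = 8.
Step 3: rho = 1 - 6*8 / (7*(7^2 - 1)) = 1 - 48/336 = 0.857143.
Step 4: Under H0, t = rho * sqrt((n-2)/(1-rho^2)) = 3.7210 ~ t(5).
Step 5: Two-sided p-value from the t-distribution with 5 df = 0.013697.
Step 6: alpha = 0.1. reject H0.

rho = 0.8571, p = 0.013697, reject H0 at alpha = 0.1.


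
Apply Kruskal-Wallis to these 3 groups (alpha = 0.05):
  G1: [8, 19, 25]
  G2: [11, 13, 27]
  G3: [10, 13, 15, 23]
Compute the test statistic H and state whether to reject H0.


Step 1: Combine all N = 10 observations and assign midranks.
sorted (value, group, rank): (8,G1,1), (10,G3,2), (11,G2,3), (13,G2,4.5), (13,G3,4.5), (15,G3,6), (19,G1,7), (23,G3,8), (25,G1,9), (27,G2,10)
Step 2: Sum ranks within each group.
R_1 = 17 (n_1 = 3)
R_2 = 17.5 (n_2 = 3)
R_3 = 20.5 (n_3 = 4)
Step 3: H = 12/(N(N+1)) * sum(R_i^2/n_i) - 3(N+1)
     = 12/(10*11) * (17^2/3 + 17.5^2/3 + 20.5^2/4) - 3*11
     = 0.109091 * 303.479 - 33
     = 0.106818.
Step 4: Ties present; correction factor C = 1 - 6/(10^3 - 10) = 0.993939. Corrected H = 0.106818 / 0.993939 = 0.107470.
Step 5: Under H0, H ~ chi^2(2); p-value = 0.947683.
Step 6: alpha = 0.05. fail to reject H0.

H = 0.1075, df = 2, p = 0.947683, fail to reject H0.


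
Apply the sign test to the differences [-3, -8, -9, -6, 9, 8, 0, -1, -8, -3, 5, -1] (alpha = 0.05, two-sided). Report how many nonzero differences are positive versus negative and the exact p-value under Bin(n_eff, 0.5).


Step 1: Discard zero differences. Original n = 12; n_eff = number of nonzero differences = 11.
Nonzero differences (with sign): -3, -8, -9, -6, +9, +8, -1, -8, -3, +5, -1
Step 2: Count signs: positive = 3, negative = 8.
Step 3: Under H0: P(positive) = 0.5, so the number of positives S ~ Bin(11, 0.5).
Step 4: Two-sided exact p-value = sum of Bin(11,0.5) probabilities at or below the observed probability = 0.226562.
Step 5: alpha = 0.05. fail to reject H0.

n_eff = 11, pos = 3, neg = 8, p = 0.226562, fail to reject H0.


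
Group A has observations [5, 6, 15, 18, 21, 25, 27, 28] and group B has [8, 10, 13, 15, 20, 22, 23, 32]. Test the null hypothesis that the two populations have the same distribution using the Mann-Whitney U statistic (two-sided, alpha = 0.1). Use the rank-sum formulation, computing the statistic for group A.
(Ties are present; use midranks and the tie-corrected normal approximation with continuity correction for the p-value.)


Step 1: Combine and sort all 16 observations; assign midranks.
sorted (value, group): (5,X), (6,X), (8,Y), (10,Y), (13,Y), (15,X), (15,Y), (18,X), (20,Y), (21,X), (22,Y), (23,Y), (25,X), (27,X), (28,X), (32,Y)
ranks: 5->1, 6->2, 8->3, 10->4, 13->5, 15->6.5, 15->6.5, 18->8, 20->9, 21->10, 22->11, 23->12, 25->13, 27->14, 28->15, 32->16
Step 2: Rank sum for X: R1 = 1 + 2 + 6.5 + 8 + 10 + 13 + 14 + 15 = 69.5.
Step 3: U_X = R1 - n1(n1+1)/2 = 69.5 - 8*9/2 = 69.5 - 36 = 33.5.
       U_Y = n1*n2 - U_X = 64 - 33.5 = 30.5.
Step 4: Ties are present, so use the tie-corrected normal approximation (with continuity correction) for the p-value.
Step 5: p-value = 0.916298; compare to alpha = 0.1. fail to reject H0.

U_X = 33.5, p = 0.916298, fail to reject H0 at alpha = 0.1.


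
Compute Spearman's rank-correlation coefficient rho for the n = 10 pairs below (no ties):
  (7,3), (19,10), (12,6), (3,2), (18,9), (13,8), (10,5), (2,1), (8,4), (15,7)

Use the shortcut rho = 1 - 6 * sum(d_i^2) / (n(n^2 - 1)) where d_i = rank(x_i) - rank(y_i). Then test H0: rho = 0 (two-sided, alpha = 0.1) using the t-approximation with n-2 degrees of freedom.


Step 1: Rank x and y separately (midranks; no ties here).
rank(x): 7->3, 19->10, 12->6, 3->2, 18->9, 13->7, 10->5, 2->1, 8->4, 15->8
rank(y): 3->3, 10->10, 6->6, 2->2, 9->9, 8->8, 5->5, 1->1, 4->4, 7->7
Step 2: d_i = R_x(i) - R_y(i); compute d_i^2.
  (3-3)^2=0, (10-10)^2=0, (6-6)^2=0, (2-2)^2=0, (9-9)^2=0, (7-8)^2=1, (5-5)^2=0, (1-1)^2=0, (4-4)^2=0, (8-7)^2=1
sum(d^2) = 2.
Step 3: rho = 1 - 6*2 / (10*(10^2 - 1)) = 1 - 12/990 = 0.987879.
Step 4: Under H0, t = rho * sqrt((n-2)/(1-rho^2)) = 18.0003 ~ t(8).
Step 5: Two-sided p-value from the t-distribution with 8 df = 0.000000.
Step 6: alpha = 0.1. reject H0.

rho = 0.9879, p = 0.000000, reject H0 at alpha = 0.1.


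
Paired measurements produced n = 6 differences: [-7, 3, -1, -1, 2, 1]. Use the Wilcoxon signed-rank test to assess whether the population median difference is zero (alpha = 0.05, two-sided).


Step 1: Drop any zero differences (none here) and take |d_i|.
|d| = [7, 3, 1, 1, 2, 1]
Step 2: Midrank |d_i| (ties get averaged ranks).
ranks: |7|->6, |3|->5, |1|->2, |1|->2, |2|->4, |1|->2
Step 3: Attach original signs; sum ranks with positive sign and with negative sign.
W+ = 5 + 4 + 2 = 11
W- = 6 + 2 + 2 = 10
(Check: W+ + W- = 21 should equal n(n+1)/2 = 21.)
Step 4: Test statistic W = min(W+, W-) = 10.
Step 5: Ties in |d|, so use the tie-corrected normal approximation.
        E[W] = n(n+1)/4 = 6*7/4 = 10.5.
        Tie groups: |d|=1 (t=3); sum(t^3 - t) = 24.
        Var[W] = n(n+1)(2n+1)/24 - sum(t^3-t)/48 = 546/24 - 24/48 = 22.25.
        z = (W - E[W]) / sqrt(Var[W]) = (10 - 10.5) / 4.7170 = -0.1060.
        Two-sided p = 2*Phi(z) = 0.915583.
Step 6: alpha = 0.05. fail to reject H0.

W+ = 11, W- = 10, W = min = 10, p = 0.915583, fail to reject H0.
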